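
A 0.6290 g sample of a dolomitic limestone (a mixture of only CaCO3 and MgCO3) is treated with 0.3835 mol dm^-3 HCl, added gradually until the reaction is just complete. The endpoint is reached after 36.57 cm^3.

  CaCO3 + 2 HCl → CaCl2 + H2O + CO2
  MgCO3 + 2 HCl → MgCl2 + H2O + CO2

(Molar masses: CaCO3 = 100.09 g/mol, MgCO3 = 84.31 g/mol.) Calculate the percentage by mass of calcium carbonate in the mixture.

38.11 %

n(HCl) = 0.03657 × 0.3835 = 0.01402 mol
Let x = n(CaCO3), y = n(MgCO3).
Titrant: 2x + 2y = 0.01402;  mass: 100.09x + 84.31y = 0.6290
Solving, x = 2.395 × 10^-3 mol, y = 4.617 × 10^-3 mol
mass of CaCO3 = 2.395 × 10^-3 × 100.09 = 0.2397 g
% CaCO3 = 0.2397 / 0.6290 × 100 = 38.11 %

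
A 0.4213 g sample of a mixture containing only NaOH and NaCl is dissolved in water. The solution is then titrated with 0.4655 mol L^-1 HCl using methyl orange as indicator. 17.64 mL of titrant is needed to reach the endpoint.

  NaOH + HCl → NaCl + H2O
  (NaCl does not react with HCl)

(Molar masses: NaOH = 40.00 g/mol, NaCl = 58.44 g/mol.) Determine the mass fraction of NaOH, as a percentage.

77.96 %

n(HCl) = 0.01764 × 0.4655 = 8.211 × 10^-3 mol
Let x = n(NaOH), y = n(NaCl).
Titrant: 1x = 8.211 × 10^-3;  mass: 40.00x + 58.44y = 0.4213
Solving, x = 8.211 × 10^-3 mol, y = 1.589 × 10^-3 mol
mass of NaOH = 8.211 × 10^-3 × 40.00 = 0.3285 g
% NaOH = 0.3285 / 0.4213 × 100 = 77.96 %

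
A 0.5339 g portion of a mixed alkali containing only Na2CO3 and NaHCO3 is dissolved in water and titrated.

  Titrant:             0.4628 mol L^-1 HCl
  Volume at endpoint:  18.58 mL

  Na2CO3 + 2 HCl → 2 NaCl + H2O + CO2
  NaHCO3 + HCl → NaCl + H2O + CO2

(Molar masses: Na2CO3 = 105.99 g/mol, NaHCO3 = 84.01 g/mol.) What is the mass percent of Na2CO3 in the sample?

n(HCl) = 0.01858 × 0.4628 = 8.599 × 10^-3 mol
Let x = n(Na2CO3), y = n(NaHCO3).
Titrant: 2x + 1y = 8.599 × 10^-3;  mass: 105.99x + 84.01y = 0.5339
Solving, x = 3.039 × 10^-3 mol, y = 2.522 × 10^-3 mol
mass of Na2CO3 = 3.039 × 10^-3 × 105.99 = 0.3221 g
% Na2CO3 = 0.3221 / 0.5339 × 100 = 60.32 %

60.32 %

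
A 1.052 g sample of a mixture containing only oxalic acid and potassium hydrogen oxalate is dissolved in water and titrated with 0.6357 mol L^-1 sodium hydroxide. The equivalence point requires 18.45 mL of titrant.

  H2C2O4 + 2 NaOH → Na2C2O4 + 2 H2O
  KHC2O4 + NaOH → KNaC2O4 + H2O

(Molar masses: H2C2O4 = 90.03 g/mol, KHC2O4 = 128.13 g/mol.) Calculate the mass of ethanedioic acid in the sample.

0.2441 g

n(NaOH) = 0.01845 × 0.6357 = 0.01173 mol
Let x = n(H2C2O4), y = n(KHC2O4).
Titrant: 2x + 1y = 0.01173;  mass: 90.03x + 128.13y = 1.052
Solving, x = 2.712 × 10^-3 mol, y = 6.305 × 10^-3 mol
mass of H2C2O4 = 2.712 × 10^-3 × 90.03 = 0.2441 g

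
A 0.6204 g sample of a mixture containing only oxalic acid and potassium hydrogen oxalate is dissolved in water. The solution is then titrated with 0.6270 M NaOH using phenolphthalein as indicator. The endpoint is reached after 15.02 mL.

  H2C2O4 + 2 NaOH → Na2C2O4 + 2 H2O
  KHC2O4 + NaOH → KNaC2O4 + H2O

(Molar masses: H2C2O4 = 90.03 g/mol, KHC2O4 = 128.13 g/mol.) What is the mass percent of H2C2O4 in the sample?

51.18 %

n(NaOH) = 0.01502 × 0.6270 = 9.418 × 10^-3 mol
Let x = n(H2C2O4), y = n(KHC2O4).
Titrant: 2x + 1y = 9.418 × 10^-3;  mass: 90.03x + 128.13y = 0.6204
Solving, x = 3.527 × 10^-3 mol, y = 2.364 × 10^-3 mol
mass of H2C2O4 = 3.527 × 10^-3 × 90.03 = 0.3175 g
% H2C2O4 = 0.3175 / 0.6204 × 100 = 51.18 %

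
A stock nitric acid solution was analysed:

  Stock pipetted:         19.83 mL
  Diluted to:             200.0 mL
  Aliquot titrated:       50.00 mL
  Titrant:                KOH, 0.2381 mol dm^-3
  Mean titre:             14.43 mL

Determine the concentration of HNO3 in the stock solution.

HNO3 + KOH → KNO3 + H2O
n(KOH) = 0.01443 × 0.2381 = 3.436 × 10^-3 mol
n(HNO3) in the aliquot = 3.436 × 10^-3 mol (1:1 ratio)
[HNO3]_dilute = 3.436 × 10^-3 / 0.05000 = 0.06872 mol/L
Dilution factor = 200.0 / 19.83 = 10.09
[HNO3]_stock = 0.06872 × 10.09 = 0.6930 mol/L

0.6930 mol/L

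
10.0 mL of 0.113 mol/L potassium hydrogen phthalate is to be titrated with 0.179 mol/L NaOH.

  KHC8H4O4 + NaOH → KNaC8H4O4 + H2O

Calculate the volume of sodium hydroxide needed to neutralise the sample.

6.31 mL

n(KHC8H4O4) = 0.0100 L × 0.113 mol/L = 1.13 × 10^-3 mol
n(NaOH) = 1.13 × 10^-3 mol (1:1 stoichiometry)
V(NaOH) = 1.13 × 10^-3 mol / 0.179 mol/L = 0.00631 L = 6.31 mL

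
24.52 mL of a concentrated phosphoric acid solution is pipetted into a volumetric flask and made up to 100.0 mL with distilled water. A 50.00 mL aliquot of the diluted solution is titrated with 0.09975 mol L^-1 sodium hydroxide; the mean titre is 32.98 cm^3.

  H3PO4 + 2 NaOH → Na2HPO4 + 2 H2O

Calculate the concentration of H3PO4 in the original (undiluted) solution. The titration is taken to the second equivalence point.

0.1342 mol/L

n(NaOH) = 0.03298 × 0.09975 = 3.290 × 10^-3 mol
From the 1:2 ratio, n(H3PO4) in the aliquot = 1/2 × 3.290 × 10^-3 = 1.645 × 10^-3 mol
[H3PO4]_dilute = 1.645 × 10^-3 / 0.05000 = 0.03290 mol/L
Dilution factor = 100.0 / 24.52 = 4.078
[H3PO4]_stock = 0.03290 × 4.078 = 0.1342 mol/L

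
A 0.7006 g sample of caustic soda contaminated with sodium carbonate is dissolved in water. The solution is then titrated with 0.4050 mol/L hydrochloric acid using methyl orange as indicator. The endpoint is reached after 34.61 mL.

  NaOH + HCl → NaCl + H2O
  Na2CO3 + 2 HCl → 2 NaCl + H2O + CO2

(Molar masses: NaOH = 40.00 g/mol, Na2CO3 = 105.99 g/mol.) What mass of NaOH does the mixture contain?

n(HCl) = 0.03461 × 0.4050 = 0.01402 mol
Let x = n(NaOH), y = n(Na2CO3).
Titrant: 1x + 2y = 0.01402;  mass: 40.00x + 105.99y = 0.7006
Solving, x = 3.250 × 10^-3 mol, y = 5.384 × 10^-3 mol
mass of NaOH = 3.250 × 10^-3 × 40.00 = 0.1300 g

0.1300 g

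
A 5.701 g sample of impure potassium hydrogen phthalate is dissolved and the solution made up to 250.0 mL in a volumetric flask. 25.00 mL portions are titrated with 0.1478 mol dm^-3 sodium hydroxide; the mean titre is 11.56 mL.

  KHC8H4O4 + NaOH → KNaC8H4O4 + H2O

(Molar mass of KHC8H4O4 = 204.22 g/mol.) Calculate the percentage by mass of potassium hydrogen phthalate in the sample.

61.20 %

n(NaOH) per titration = 0.01156 × 0.1478 = 1.709 × 10^-3 mol
n(KHC8H4O4) in each aliquot = 1.709 × 10^-3 mol (1:1 ratio)
n(KHC8H4O4) in the whole flask = 1.709 × 10^-3 × 250.0/25.00 = 0.01709 mol
mass of KHC8H4O4 = 0.01709 × 204.22 = 3.489 g
% KHC8H4O4 = 3.489 / 5.701 × 100 = 61.20 %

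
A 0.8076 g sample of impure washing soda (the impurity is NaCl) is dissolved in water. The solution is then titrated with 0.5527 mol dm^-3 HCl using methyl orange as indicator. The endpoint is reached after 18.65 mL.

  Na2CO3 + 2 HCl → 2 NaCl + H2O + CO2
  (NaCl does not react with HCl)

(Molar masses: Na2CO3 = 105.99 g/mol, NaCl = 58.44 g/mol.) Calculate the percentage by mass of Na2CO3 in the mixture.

67.64 %

n(HCl) = 0.01865 × 0.5527 = 0.01031 mol
Let x = n(Na2CO3), y = n(NaCl).
Titrant: 2x = 0.01031;  mass: 105.99x + 58.44y = 0.8076
Solving, x = 5.154 × 10^-3 mol, y = 4.472 × 10^-3 mol
mass of Na2CO3 = 5.154 × 10^-3 × 105.99 = 0.5463 g
% Na2CO3 = 0.5463 / 0.8076 × 100 = 67.64 %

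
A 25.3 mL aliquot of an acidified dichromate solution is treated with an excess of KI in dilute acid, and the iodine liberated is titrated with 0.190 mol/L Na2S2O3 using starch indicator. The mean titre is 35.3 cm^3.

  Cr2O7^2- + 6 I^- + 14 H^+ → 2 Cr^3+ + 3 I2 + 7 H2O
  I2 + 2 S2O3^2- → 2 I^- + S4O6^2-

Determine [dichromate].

n(S2O3^2-) = 0.0353 × 0.190 = 6.71 × 10^-3 mol
n(I2) = n(S2O3^2-)/2 = 3.35 × 10^-3 mol
From the 1:3 ratio, n(Cr2O7^2-) in the aliquot = 1/3 × 3.35 × 10^-3 = 1.12 × 10^-3 mol
[Cr2O7^2-] = 1.12 × 10^-3 / 0.0253 = 0.0442 mol/L

0.0442 mol/L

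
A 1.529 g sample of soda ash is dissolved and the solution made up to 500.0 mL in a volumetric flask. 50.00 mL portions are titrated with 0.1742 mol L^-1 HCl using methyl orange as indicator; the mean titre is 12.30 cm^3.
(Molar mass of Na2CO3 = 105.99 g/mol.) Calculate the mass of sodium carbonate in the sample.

1.136 g

Na2CO3 + 2 HCl → 2 NaCl + H2O + CO2
n(HCl) per titration = 0.01230 × 0.1742 = 2.143 × 10^-3 mol
From the 1:2 ratio, n(Na2CO3) in each aliquot = 1/2 × 2.143 × 10^-3 = 1.071 × 10^-3 mol
n(Na2CO3) in the whole flask = 1.071 × 10^-3 × 500.0/50.00 = 0.01071 mol
mass of Na2CO3 = 0.01071 × 105.99 = 1.136 g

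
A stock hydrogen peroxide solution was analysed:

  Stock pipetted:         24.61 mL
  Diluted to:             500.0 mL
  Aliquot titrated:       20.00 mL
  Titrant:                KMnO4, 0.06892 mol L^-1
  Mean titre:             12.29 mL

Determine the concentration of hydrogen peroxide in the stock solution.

2 MnO4^- + 5 H2O2 + 6 H^+ → 2 Mn^2+ + 5 O2 + 8 H2O
n(KMnO4) = 0.01229 × 0.06892 = 8.470 × 10^-4 mol
From the 5:2 ratio, n(H2O2) in the aliquot = 5/2 × 8.470 × 10^-4 = 2.118 × 10^-3 mol
[H2O2]_dilute = 2.118 × 10^-3 / 0.02000 = 0.1059 mol/L
Dilution factor = 500.0 / 24.61 = 20.32
[H2O2]_stock = 0.1059 × 20.32 = 2.151 mol/L

2.151 mol/L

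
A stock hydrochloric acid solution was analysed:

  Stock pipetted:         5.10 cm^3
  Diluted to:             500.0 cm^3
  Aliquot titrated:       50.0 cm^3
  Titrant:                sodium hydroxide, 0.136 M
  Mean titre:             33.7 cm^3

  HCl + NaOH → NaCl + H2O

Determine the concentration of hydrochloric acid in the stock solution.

8.99 M

n(NaOH) = 0.0337 × 0.136 = 4.58 × 10^-3 mol
n(HCl) in the aliquot = 4.58 × 10^-3 mol (1:1 ratio)
[HCl]_dilute = 4.58 × 10^-3 / 0.0500 = 0.0917 mol/L
Dilution factor = 500.0 / 5.10 = 98.04
[HCl]_stock = 0.0917 × 98.04 = 8.99 mol/L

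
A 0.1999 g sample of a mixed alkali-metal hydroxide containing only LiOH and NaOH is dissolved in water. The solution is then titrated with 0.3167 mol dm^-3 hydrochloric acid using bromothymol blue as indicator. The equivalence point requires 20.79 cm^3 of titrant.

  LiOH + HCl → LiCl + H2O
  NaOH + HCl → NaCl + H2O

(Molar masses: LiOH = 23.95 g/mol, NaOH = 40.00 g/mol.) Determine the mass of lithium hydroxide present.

n(HCl) = 0.02079 × 0.3167 = 6.584 × 10^-3 mol
Let x = n(LiOH), y = n(NaOH).
Titrant: 1x + 1y = 6.584 × 10^-3;  mass: 23.95x + 40.00y = 0.1999
Solving, x = 3.954 × 10^-3 mol, y = 2.630 × 10^-3 mol
mass of LiOH = 3.954 × 10^-3 × 23.95 = 0.09471 g

0.09471 g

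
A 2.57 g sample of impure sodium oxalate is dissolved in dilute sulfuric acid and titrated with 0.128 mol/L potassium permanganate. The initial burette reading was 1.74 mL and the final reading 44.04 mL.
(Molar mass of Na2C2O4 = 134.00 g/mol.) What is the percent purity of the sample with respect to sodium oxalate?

2 MnO4^- + 5 C2O4^2- + 16 H^+ → 2 Mn^2+ + 10 CO2 + 8 H2O
n(KMnO4) = 0.0423 L × 0.128 mol/L = 5.41 × 10^-3 mol
From the 5:2 ratio, n(Na2C2O4) = 5/2 × 5.41 × 10^-3 = 0.0135 mol
mass of Na2C2O4 = 0.0135 × 134.00 g/mol = 1.81 g
% Na2C2O4 = 1.81 / 2.57 × 100 = 70.6 %

70.6 %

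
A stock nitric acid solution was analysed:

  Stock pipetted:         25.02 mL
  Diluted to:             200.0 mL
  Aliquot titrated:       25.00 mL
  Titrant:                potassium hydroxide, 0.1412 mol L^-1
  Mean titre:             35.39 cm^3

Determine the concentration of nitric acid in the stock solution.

1.598 mol/L

HNO3 + KOH → KNO3 + H2O
n(KOH) = 0.03539 × 0.1412 = 4.997 × 10^-3 mol
n(HNO3) in the aliquot = 4.997 × 10^-3 mol (1:1 ratio)
[HNO3]_dilute = 4.997 × 10^-3 / 0.02500 = 0.1999 mol/L
Dilution factor = 200.0 / 25.02 = 7.994
[HNO3]_stock = 0.1999 × 7.994 = 1.598 mol/L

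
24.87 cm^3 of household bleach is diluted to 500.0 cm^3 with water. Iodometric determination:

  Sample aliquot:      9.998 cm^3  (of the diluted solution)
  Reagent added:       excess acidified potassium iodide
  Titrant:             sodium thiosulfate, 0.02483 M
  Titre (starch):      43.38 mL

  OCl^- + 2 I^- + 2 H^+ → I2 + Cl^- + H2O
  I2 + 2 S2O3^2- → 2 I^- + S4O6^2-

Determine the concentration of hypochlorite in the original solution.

n(S2O3^2-) = 0.04338 × 0.02483 = 1.077 × 10^-3 mol
n(I2) = n(S2O3^2-)/2 = 5.386 × 10^-4 mol
n(OCl^-) in the aliquot = 5.386 × 10^-4 mol (1:1 ratio)
[OCl^-]_dilute = 5.386 × 10^-4 / 0.009998 = 0.05387 mol/L
[OCl^-]_original = 0.05387 × 500.0/24.87 = 1.083 mol/L

1.083 M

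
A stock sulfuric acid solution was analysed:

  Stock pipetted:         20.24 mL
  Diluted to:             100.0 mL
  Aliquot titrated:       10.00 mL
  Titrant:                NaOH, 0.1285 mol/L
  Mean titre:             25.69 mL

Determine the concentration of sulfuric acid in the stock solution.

0.8155 mol/L

H2SO4 + 2 NaOH → Na2SO4 + 2 H2O
n(NaOH) = 0.02569 × 0.1285 = 3.301 × 10^-3 mol
From the 1:2 ratio, n(H2SO4) in the aliquot = 1/2 × 3.301 × 10^-3 = 1.651 × 10^-3 mol
[H2SO4]_dilute = 1.651 × 10^-3 / 0.01000 = 0.1651 mol/L
Dilution factor = 100.0 / 20.24 = 4.941
[H2SO4]_stock = 0.1651 × 4.941 = 0.8155 mol/L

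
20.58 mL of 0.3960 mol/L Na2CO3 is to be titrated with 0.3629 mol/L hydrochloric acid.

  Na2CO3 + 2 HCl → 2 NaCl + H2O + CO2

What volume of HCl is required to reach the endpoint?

n(Na2CO3) = 0.02058 L × 0.3960 mol/L = 8.150 × 10^-3 mol
From the 2:1 stoichiometry, n(HCl) = 2/1 × 8.150 × 10^-3 = 0.01630 mol
V(HCl) = 0.01630 mol / 0.3629 mol/L = 0.04491 L = 44.91 mL

44.91 mL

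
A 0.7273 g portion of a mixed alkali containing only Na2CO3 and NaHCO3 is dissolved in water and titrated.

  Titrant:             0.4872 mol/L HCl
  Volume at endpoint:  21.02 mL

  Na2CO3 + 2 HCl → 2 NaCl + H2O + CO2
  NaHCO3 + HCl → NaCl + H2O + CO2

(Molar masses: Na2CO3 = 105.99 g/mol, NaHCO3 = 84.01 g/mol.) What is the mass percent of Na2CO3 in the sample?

n(HCl) = 0.02102 × 0.4872 = 0.01024 mol
Let x = n(Na2CO3), y = n(NaHCO3).
Titrant: 2x + 1y = 0.01024;  mass: 105.99x + 84.01y = 0.7273
Solving, x = 2.145 × 10^-3 mol, y = 5.951 × 10^-3 mol
mass of Na2CO3 = 2.145 × 10^-3 × 105.99 = 0.2273 g
% Na2CO3 = 0.2273 / 0.7273 × 100 = 31.26 %

31.26 %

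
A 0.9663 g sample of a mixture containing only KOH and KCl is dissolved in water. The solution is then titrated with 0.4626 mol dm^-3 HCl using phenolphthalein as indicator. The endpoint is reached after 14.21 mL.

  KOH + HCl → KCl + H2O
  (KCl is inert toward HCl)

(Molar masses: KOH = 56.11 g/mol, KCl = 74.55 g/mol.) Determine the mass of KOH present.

n(HCl) = 0.01421 × 0.4626 = 6.574 × 10^-3 mol
Let x = n(KOH), y = n(KCl).
Titrant: 1x = 6.574 × 10^-3;  mass: 56.11x + 74.55y = 0.9663
Solving, x = 6.574 × 10^-3 mol, y = 8.014 × 10^-3 mol
mass of KOH = 6.574 × 10^-3 × 56.11 = 0.3688 g

0.3688 g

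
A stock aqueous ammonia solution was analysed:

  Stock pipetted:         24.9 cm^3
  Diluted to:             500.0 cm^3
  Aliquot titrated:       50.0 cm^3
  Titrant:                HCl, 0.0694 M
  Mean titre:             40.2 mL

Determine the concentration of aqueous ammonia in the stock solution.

NH3 + HCl → NH4Cl
n(HCl) = 0.0402 × 0.0694 = 2.79 × 10^-3 mol
n(NH3) in the aliquot = 2.79 × 10^-3 mol (1:1 ratio)
[NH3]_dilute = 2.79 × 10^-3 / 0.0500 = 0.0558 mol/L
Dilution factor = 500.0 / 24.9 = 20.08
[NH3]_stock = 0.0558 × 20.08 = 1.12 mol/L

1.12 M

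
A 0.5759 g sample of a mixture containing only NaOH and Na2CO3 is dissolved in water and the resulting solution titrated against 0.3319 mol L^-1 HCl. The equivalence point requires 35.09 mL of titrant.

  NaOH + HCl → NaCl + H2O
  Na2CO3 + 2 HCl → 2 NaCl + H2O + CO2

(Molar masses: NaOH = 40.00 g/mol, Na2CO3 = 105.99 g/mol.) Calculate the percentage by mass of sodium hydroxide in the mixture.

22.07 %

n(HCl) = 0.03509 × 0.3319 = 0.01165 mol
Let x = n(NaOH), y = n(Na2CO3).
Titrant: 1x + 2y = 0.01165;  mass: 40.00x + 105.99y = 0.5759
Solving, x = 3.178 × 10^-3 mol, y = 4.234 × 10^-3 mol
mass of NaOH = 3.178 × 10^-3 × 40.00 = 0.1271 g
% NaOH = 0.1271 / 0.5759 × 100 = 22.07 %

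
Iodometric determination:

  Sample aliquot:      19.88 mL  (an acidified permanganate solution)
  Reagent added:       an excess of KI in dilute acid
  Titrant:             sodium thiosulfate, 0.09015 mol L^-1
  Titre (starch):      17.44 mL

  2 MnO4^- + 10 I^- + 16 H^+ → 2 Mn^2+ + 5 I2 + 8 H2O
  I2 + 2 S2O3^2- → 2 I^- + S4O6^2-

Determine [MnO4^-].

n(S2O3^2-) = 0.01744 × 0.09015 = 1.572 × 10^-3 mol
n(I2) = n(S2O3^2-)/2 = 7.861 × 10^-4 mol
From the 2:5 ratio, n(MnO4^-) in the aliquot = 2/5 × 7.861 × 10^-4 = 3.144 × 10^-4 mol
[MnO4^-] = 3.144 × 10^-4 / 0.01988 = 0.01582 mol/L

0.01582 mol/L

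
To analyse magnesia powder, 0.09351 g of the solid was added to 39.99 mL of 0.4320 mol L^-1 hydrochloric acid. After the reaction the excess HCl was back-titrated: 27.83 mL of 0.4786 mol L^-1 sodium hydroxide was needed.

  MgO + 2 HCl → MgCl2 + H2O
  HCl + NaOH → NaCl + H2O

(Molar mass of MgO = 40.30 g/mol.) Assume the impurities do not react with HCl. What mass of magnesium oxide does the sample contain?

0.07972 g

n(HCl) added = 0.03999 × 0.4320 = 0.01728 mol
n(NaOH) used in back-titration = 0.02783 × 0.4786 = 0.01332 mol
n(HCl) left over = 0.01332 mol (1:1 ratio)
n(HCl) consumed by analyte = 0.01728 − 0.01332 = 3.956 × 10^-3 mol
From the 1:2 ratio, n(MgO) = 1/2 × 3.956 × 10^-3 = 1.978 × 10^-3 mol
mass of MgO = 1.978 × 10^-3 × 40.30 = 0.07972 g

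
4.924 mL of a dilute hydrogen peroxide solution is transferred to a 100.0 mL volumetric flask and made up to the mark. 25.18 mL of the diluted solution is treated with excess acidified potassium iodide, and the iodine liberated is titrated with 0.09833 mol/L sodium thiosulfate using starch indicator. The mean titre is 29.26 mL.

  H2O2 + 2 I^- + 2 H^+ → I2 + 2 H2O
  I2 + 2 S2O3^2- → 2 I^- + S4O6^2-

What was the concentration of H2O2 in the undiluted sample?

1.160 mol/L

n(S2O3^2-) = 0.02926 × 0.09833 = 2.877 × 10^-3 mol
n(I2) = n(S2O3^2-)/2 = 1.439 × 10^-3 mol
n(H2O2) in the aliquot = 1.439 × 10^-3 mol (1:1 ratio)
[H2O2]_dilute = 1.439 × 10^-3 / 0.02518 = 0.05713 mol/L
[H2O2]_original = 0.05713 × 100.0/4.924 = 1.160 mol/L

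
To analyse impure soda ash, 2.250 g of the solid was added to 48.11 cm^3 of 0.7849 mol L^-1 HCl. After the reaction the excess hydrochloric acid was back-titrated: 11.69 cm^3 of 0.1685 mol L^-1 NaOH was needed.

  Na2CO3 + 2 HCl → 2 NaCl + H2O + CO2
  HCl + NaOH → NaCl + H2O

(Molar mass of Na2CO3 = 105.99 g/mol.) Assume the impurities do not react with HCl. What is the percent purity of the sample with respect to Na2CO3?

84.30 %

n(HCl) added = 0.04811 × 0.7849 = 0.03776 mol
n(NaOH) used in back-titration = 0.01169 × 0.1685 = 1.970 × 10^-3 mol
n(HCl) left over = 1.970 × 10^-3 mol (1:1 ratio)
n(HCl) consumed by analyte = 0.03776 − 1.970 × 10^-3 = 0.03579 mol
From the 1:2 ratio, n(Na2CO3) = 1/2 × 0.03579 = 0.01790 mol
mass of Na2CO3 = 0.01790 × 105.99 = 1.897 g
% Na2CO3 = 1.897 / 2.250 × 100 = 84.30 %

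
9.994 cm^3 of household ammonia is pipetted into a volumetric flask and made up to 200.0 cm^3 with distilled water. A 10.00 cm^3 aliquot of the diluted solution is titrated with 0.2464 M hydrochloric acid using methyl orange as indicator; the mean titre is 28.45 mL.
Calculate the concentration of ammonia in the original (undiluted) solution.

NH3 + HCl → NH4Cl
n(HCl) = 0.02845 × 0.2464 = 7.010 × 10^-3 mol
n(NH3) in the aliquot = 7.010 × 10^-3 mol (1:1 ratio)
[NH3]_dilute = 7.010 × 10^-3 / 0.01000 = 0.7010 mol/L
Dilution factor = 200.0 / 9.994 = 20.01
[NH3]_stock = 0.7010 × 20.01 = 14.03 mol/L

14.03 M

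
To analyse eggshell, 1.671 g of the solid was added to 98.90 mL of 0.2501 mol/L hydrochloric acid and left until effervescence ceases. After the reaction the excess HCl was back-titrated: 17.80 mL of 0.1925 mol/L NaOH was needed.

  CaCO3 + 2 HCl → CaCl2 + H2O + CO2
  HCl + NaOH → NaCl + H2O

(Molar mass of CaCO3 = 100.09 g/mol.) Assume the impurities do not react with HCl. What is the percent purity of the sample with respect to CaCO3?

63.82 %

n(HCl) added = 0.09890 × 0.2501 = 0.02473 mol
n(NaOH) used in back-titration = 0.01780 × 0.1925 = 3.427 × 10^-3 mol
n(HCl) left over = 3.427 × 10^-3 mol (1:1 ratio)
n(HCl) consumed by analyte = 0.02473 − 3.427 × 10^-3 = 0.02131 mol
From the 1:2 ratio, n(CaCO3) = 1/2 × 0.02131 = 0.01065 mol
mass of CaCO3 = 0.01065 × 100.09 = 1.066 g
% CaCO3 = 1.066 / 1.671 × 100 = 63.82 %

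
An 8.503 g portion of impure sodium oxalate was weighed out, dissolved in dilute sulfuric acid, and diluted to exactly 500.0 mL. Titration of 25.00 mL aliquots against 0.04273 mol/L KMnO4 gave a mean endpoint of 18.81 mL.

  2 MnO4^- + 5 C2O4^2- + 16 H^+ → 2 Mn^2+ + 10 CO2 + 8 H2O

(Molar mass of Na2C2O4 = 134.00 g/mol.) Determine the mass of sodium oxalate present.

5.385 g

n(KMnO4) per titration = 0.01881 × 0.04273 = 8.038 × 10^-4 mol
From the 5:2 ratio, n(Na2C2O4) in each aliquot = 5/2 × 8.038 × 10^-4 = 2.009 × 10^-3 mol
n(Na2C2O4) in the whole flask = 2.009 × 10^-3 × 500.0/25.00 = 0.04019 mol
mass of Na2C2O4 = 0.04019 × 134.00 = 5.385 g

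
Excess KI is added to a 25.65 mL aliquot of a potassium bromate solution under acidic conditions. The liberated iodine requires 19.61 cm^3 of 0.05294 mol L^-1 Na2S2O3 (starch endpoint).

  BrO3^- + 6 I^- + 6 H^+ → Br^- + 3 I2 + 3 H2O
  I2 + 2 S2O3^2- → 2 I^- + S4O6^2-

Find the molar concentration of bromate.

n(S2O3^2-) = 0.01961 × 0.05294 = 1.038 × 10^-3 mol
n(I2) = n(S2O3^2-)/2 = 5.191 × 10^-4 mol
From the 1:3 ratio, n(BrO3^-) in the aliquot = 1/3 × 5.191 × 10^-4 = 1.730 × 10^-4 mol
[BrO3^-] = 1.730 × 10^-4 / 0.02565 = 0.006746 mol/L

0.006746 mol/L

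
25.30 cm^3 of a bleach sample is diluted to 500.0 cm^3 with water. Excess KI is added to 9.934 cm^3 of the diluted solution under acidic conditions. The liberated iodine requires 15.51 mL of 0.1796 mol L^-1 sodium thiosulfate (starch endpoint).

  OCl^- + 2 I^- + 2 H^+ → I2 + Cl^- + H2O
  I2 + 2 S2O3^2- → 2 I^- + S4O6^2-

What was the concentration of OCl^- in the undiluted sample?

n(S2O3^2-) = 0.01551 × 0.1796 = 2.786 × 10^-3 mol
n(I2) = n(S2O3^2-)/2 = 1.393 × 10^-3 mol
n(OCl^-) in the aliquot = 1.393 × 10^-3 mol (1:1 ratio)
[OCl^-]_dilute = 1.393 × 10^-3 / 0.009934 = 0.1402 mol/L
[OCl^-]_original = 0.1402 × 500.0/25.30 = 2.771 mol/L

2.771 mol/L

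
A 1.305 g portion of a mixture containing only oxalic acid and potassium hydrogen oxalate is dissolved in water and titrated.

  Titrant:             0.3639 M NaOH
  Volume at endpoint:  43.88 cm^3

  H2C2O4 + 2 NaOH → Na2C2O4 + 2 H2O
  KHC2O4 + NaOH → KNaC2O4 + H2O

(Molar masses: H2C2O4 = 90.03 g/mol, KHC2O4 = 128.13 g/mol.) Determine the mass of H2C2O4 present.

n(NaOH) = 0.04388 × 0.3639 = 0.01597 mol
Let x = n(H2C2O4), y = n(KHC2O4).
Titrant: 2x + 1y = 0.01597;  mass: 90.03x + 128.13y = 1.305
Solving, x = 4.458 × 10^-3 mol, y = 7.053 × 10^-3 mol
mass of H2C2O4 = 4.458 × 10^-3 × 90.03 = 0.4013 g

0.4013 g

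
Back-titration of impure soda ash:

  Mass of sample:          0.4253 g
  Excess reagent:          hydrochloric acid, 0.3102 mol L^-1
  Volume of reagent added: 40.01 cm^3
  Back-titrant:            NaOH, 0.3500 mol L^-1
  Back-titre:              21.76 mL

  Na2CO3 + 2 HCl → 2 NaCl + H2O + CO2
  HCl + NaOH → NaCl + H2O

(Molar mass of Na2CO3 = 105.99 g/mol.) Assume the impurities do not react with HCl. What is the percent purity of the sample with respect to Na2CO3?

59.75 %

n(HCl) added = 0.04001 × 0.3102 = 0.01241 mol
n(NaOH) used in back-titration = 0.02176 × 0.3500 = 7.616 × 10^-3 mol
n(HCl) left over = 7.616 × 10^-3 mol (1:1 ratio)
n(HCl) consumed by analyte = 0.01241 − 7.616 × 10^-3 = 4.795 × 10^-3 mol
From the 1:2 ratio, n(Na2CO3) = 1/2 × 4.795 × 10^-3 = 2.398 × 10^-3 mol
mass of Na2CO3 = 2.398 × 10^-3 × 105.99 = 0.2541 g
% Na2CO3 = 0.2541 / 0.4253 × 100 = 59.75 %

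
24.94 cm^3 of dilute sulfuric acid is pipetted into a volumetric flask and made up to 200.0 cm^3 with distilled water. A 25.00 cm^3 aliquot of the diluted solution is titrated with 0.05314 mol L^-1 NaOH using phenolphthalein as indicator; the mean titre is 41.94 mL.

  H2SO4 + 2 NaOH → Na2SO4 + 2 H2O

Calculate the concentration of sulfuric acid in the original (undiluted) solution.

n(NaOH) = 0.04194 × 0.05314 = 2.229 × 10^-3 mol
From the 1:2 ratio, n(H2SO4) in the aliquot = 1/2 × 2.229 × 10^-3 = 1.114 × 10^-3 mol
[H2SO4]_dilute = 1.114 × 10^-3 / 0.02500 = 0.04457 mol/L
Dilution factor = 200.0 / 24.94 = 8.019
[H2SO4]_stock = 0.04457 × 8.019 = 0.3574 mol/L

0.3574 mol/L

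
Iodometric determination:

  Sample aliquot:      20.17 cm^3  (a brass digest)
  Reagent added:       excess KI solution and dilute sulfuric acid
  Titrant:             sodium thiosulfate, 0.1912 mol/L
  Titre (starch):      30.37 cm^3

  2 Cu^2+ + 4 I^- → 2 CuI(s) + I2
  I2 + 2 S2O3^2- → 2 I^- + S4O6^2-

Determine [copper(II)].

0.2879 mol/L

n(S2O3^2-) = 0.03037 × 0.1912 = 5.807 × 10^-3 mol
n(I2) = n(S2O3^2-)/2 = 2.903 × 10^-3 mol
From the 2:1 ratio, n(Cu2+) in the aliquot = 2/1 × 2.903 × 10^-3 = 5.807 × 10^-3 mol
[Cu2+] = 5.807 × 10^-3 / 0.02017 = 0.2879 mol/L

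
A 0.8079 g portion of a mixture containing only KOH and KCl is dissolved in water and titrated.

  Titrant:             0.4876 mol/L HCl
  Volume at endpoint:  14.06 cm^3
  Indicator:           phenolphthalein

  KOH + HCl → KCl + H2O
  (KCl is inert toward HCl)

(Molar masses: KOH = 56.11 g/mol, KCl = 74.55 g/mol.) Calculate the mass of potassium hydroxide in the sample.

n(HCl) = 0.01406 × 0.4876 = 6.856 × 10^-3 mol
Let x = n(KOH), y = n(KCl).
Titrant: 1x = 6.856 × 10^-3;  mass: 56.11x + 74.55y = 0.8079
Solving, x = 6.856 × 10^-3 mol, y = 5.677 × 10^-3 mol
mass of KOH = 6.856 × 10^-3 × 56.11 = 0.3847 g

0.3847 g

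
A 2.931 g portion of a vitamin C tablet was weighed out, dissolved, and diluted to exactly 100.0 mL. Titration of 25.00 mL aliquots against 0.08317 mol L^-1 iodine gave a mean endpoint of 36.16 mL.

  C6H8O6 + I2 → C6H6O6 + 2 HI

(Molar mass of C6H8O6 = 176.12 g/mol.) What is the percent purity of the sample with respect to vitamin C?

72.28 %

n(I2) per titration = 0.03616 × 0.08317 = 3.007 × 10^-3 mol
n(C6H8O6) in each aliquot = 3.007 × 10^-3 mol (1:1 ratio)
n(C6H8O6) in the whole flask = 3.007 × 10^-3 × 100.0/25.00 = 0.01203 mol
mass of C6H8O6 = 0.01203 × 176.12 = 2.119 g
% C6H8O6 = 2.119 / 2.931 × 100 = 72.28 %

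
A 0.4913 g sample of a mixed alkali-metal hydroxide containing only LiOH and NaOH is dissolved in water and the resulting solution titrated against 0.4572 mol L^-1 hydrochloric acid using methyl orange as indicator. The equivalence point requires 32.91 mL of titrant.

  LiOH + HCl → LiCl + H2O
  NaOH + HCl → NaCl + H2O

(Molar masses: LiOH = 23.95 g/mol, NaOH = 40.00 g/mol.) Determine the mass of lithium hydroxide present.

n(HCl) = 0.03291 × 0.4572 = 0.01505 mol
Let x = n(LiOH), y = n(NaOH).
Titrant: 1x + 1y = 0.01505;  mass: 23.95x + 40.00y = 0.4913
Solving, x = 6.888 × 10^-3 mol, y = 8.158 × 10^-3 mol
mass of LiOH = 6.888 × 10^-3 × 23.95 = 0.1650 g

0.1650 g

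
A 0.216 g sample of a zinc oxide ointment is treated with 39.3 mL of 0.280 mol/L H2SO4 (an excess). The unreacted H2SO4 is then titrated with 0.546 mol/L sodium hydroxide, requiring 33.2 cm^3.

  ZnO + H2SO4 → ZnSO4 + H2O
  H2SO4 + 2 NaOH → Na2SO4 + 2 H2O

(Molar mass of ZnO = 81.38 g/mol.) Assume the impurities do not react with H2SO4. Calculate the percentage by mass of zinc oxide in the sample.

73.1 %

n(H2SO4) added = 0.0393 × 0.280 = 0.0110 mol
n(NaOH) used in back-titration = 0.0332 × 0.546 = 0.0181 mol
From the 1:2 ratio, n(H2SO4) left over = 1/2 × 0.0181 = 9.06 × 10^-3 mol
n(H2SO4) consumed by analyte = 0.0110 − 9.06 × 10^-3 = 1.94 × 10^-3 mol
n(ZnO) = 1.94 × 10^-3 mol (1:1 ratio)
mass of ZnO = 1.94 × 10^-3 × 81.38 = 0.158 g
% ZnO = 0.158 / 0.216 × 100 = 73.1 %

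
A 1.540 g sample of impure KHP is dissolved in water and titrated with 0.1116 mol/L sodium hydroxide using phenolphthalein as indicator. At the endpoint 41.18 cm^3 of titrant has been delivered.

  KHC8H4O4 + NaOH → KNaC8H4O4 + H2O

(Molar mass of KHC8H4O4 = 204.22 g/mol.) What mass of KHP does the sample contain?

n(NaOH) = 0.04118 L × 0.1116 mol/L = 4.596 × 10^-3 mol
n(KHC8H4O4) = 4.596 × 10^-3 mol (1:1 ratio)
mass of KHC8H4O4 = 4.596 × 10^-3 × 204.22 g/mol = 0.9385 g

0.9385 g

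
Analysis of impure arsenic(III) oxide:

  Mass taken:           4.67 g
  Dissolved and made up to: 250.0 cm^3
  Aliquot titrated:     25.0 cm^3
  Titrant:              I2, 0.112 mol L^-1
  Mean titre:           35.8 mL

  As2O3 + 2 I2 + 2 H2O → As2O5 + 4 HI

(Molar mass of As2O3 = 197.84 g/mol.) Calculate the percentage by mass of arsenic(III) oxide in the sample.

n(I2) per titration = 0.0358 × 0.112 = 4.01 × 10^-3 mol
From the 1:2 ratio, n(As2O3) in each aliquot = 1/2 × 4.01 × 10^-3 = 2.00 × 10^-3 mol
n(As2O3) in the whole flask = 2.00 × 10^-3 × 250.0/25.0 = 0.0200 mol
mass of As2O3 = 0.0200 × 197.84 = 3.97 g
% As2O3 = 3.97 / 4.67 × 100 = 84.9 %

84.9 %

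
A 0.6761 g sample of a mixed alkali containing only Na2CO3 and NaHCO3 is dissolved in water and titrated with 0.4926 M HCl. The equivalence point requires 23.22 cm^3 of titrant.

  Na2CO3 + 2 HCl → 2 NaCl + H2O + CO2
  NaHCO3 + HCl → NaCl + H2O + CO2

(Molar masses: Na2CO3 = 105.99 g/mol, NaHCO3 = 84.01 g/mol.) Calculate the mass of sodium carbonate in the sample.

n(HCl) = 0.02322 × 0.4926 = 0.01144 mol
Let x = n(Na2CO3), y = n(NaHCO3).
Titrant: 2x + 1y = 0.01144;  mass: 105.99x + 84.01y = 0.6761
Solving, x = 4.592 × 10^-3 mol, y = 2.255 × 10^-3 mol
mass of Na2CO3 = 4.592 × 10^-3 × 105.99 = 0.4867 g

0.4867 g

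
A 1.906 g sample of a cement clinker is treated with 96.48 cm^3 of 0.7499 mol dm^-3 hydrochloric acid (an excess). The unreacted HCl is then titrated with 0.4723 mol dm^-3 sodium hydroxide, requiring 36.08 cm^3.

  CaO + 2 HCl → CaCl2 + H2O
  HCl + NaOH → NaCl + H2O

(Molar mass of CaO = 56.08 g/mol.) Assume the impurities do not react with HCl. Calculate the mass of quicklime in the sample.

n(HCl) added = 0.09648 × 0.7499 = 0.07235 mol
n(NaOH) used in back-titration = 0.03608 × 0.4723 = 0.01704 mol
n(HCl) left over = 0.01704 mol (1:1 ratio)
n(HCl) consumed by analyte = 0.07235 − 0.01704 = 0.05531 mol
From the 1:2 ratio, n(CaO) = 1/2 × 0.05531 = 0.02765 mol
mass of CaO = 0.02765 × 56.08 = 1.551 g

1.551 g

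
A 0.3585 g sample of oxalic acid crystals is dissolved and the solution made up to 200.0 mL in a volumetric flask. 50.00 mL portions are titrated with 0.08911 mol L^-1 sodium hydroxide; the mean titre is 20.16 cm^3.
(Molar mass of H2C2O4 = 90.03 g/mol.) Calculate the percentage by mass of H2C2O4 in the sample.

90.23 %

H2C2O4 + 2 NaOH → Na2C2O4 + 2 H2O
n(NaOH) per titration = 0.02016 × 0.08911 = 1.796 × 10^-3 mol
From the 1:2 ratio, n(H2C2O4) in each aliquot = 1/2 × 1.796 × 10^-3 = 8.982 × 10^-4 mol
n(H2C2O4) in the whole flask = 8.982 × 10^-4 × 200.0/50.00 = 3.593 × 10^-3 mol
mass of H2C2O4 = 3.593 × 10^-3 × 90.03 = 0.3235 g
% H2C2O4 = 0.3235 / 0.3585 × 100 = 90.23 %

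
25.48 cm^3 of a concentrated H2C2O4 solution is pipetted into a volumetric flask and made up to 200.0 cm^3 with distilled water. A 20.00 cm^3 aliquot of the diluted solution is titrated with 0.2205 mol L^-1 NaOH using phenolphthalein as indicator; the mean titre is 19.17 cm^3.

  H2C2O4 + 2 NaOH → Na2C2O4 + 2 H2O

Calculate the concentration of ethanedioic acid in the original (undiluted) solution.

n(NaOH) = 0.01917 × 0.2205 = 4.227 × 10^-3 mol
From the 1:2 ratio, n(H2C2O4) in the aliquot = 1/2 × 4.227 × 10^-3 = 2.113 × 10^-3 mol
[H2C2O4]_dilute = 2.113 × 10^-3 / 0.02000 = 0.1057 mol/L
Dilution factor = 200.0 / 25.48 = 7.849
[H2C2O4]_stock = 0.1057 × 7.849 = 0.8295 mol/L

0.8295 mol/L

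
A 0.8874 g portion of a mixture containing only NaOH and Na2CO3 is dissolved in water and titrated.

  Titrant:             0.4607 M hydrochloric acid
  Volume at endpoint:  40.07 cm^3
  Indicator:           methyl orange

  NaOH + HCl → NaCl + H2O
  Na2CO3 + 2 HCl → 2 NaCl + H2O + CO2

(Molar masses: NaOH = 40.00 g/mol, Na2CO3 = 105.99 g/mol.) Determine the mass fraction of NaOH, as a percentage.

n(HCl) = 0.04007 × 0.4607 = 0.01846 mol
Let x = n(NaOH), y = n(Na2CO3).
Titrant: 1x + 2y = 0.01846;  mass: 40.00x + 105.99y = 0.8874
Solving, x = 6.995 × 10^-3 mol, y = 5.733 × 10^-3 mol
mass of NaOH = 6.995 × 10^-3 × 40.00 = 0.2798 g
% NaOH = 0.2798 / 0.8874 × 100 = 31.53 %

31.53 %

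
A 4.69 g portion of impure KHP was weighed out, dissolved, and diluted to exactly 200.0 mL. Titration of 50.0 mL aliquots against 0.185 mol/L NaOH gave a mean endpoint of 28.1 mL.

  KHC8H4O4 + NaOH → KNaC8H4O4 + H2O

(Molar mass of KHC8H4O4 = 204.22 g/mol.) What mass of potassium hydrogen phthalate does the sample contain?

4.25 g

n(NaOH) per titration = 0.0281 × 0.185 = 5.20 × 10^-3 mol
n(KHC8H4O4) in each aliquot = 5.20 × 10^-3 mol (1:1 ratio)
n(KHC8H4O4) in the whole flask = 5.20 × 10^-3 × 200.0/50.0 = 0.0208 mol
mass of KHC8H4O4 = 0.0208 × 204.22 = 4.25 g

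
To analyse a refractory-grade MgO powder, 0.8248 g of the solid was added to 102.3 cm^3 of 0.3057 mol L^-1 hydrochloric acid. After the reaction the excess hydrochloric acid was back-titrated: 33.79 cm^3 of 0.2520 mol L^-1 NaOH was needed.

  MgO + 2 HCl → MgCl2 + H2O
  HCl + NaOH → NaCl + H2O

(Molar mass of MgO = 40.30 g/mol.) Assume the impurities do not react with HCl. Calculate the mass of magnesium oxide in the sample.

0.4586 g

n(HCl) added = 0.1023 × 0.3057 = 0.03127 mol
n(NaOH) used in back-titration = 0.03379 × 0.2520 = 8.515 × 10^-3 mol
n(HCl) left over = 8.515 × 10^-3 mol (1:1 ratio)
n(HCl) consumed by analyte = 0.03127 − 8.515 × 10^-3 = 0.02276 mol
From the 1:2 ratio, n(MgO) = 1/2 × 0.02276 = 0.01138 mol
mass of MgO = 0.01138 × 40.30 = 0.4586 g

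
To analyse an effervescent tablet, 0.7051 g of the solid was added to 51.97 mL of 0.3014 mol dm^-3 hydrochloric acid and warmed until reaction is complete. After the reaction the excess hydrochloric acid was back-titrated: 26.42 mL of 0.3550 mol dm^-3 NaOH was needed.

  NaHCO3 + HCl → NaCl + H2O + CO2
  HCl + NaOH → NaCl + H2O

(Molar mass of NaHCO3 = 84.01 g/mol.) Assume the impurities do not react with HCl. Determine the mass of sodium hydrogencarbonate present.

n(HCl) added = 0.05197 × 0.3014 = 0.01566 mol
n(NaOH) used in back-titration = 0.02642 × 0.3550 = 9.379 × 10^-3 mol
n(HCl) left over = 9.379 × 10^-3 mol (1:1 ratio)
n(HCl) consumed by analyte = 0.01566 − 9.379 × 10^-3 = 6.285 × 10^-3 mol
n(NaHCO3) = 6.285 × 10^-3 mol (1:1 ratio)
mass of NaHCO3 = 6.285 × 10^-3 × 84.01 = 0.5280 g

0.5280 g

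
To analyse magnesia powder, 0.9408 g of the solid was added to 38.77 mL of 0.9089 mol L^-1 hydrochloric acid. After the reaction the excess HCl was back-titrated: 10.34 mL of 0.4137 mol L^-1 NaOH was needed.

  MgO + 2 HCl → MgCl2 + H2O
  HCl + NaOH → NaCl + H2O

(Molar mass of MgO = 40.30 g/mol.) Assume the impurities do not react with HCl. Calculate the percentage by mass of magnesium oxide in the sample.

n(HCl) added = 0.03877 × 0.9089 = 0.03524 mol
n(NaOH) used in back-titration = 0.01034 × 0.4137 = 4.278 × 10^-3 mol
n(HCl) left over = 4.278 × 10^-3 mol (1:1 ratio)
n(HCl) consumed by analyte = 0.03524 − 4.278 × 10^-3 = 0.03096 mol
From the 1:2 ratio, n(MgO) = 1/2 × 0.03096 = 0.01548 mol
mass of MgO = 0.01548 × 40.30 = 0.6239 g
% MgO = 0.6239 / 0.9408 × 100 = 66.31 %

66.31 %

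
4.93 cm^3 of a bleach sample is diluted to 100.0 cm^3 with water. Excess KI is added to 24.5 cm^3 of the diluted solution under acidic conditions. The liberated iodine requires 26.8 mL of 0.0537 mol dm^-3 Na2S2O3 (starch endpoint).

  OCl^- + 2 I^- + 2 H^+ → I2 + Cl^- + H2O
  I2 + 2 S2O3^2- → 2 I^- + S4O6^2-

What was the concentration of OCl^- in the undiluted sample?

0.596 mol/L

n(S2O3^2-) = 0.0268 × 0.0537 = 1.44 × 10^-3 mol
n(I2) = n(S2O3^2-)/2 = 7.20 × 10^-4 mol
n(OCl^-) in the aliquot = 7.20 × 10^-4 mol (1:1 ratio)
[OCl^-]_dilute = 7.20 × 10^-4 / 0.0245 = 0.0294 mol/L
[OCl^-]_original = 0.0294 × 100.0/4.93 = 0.596 mol/L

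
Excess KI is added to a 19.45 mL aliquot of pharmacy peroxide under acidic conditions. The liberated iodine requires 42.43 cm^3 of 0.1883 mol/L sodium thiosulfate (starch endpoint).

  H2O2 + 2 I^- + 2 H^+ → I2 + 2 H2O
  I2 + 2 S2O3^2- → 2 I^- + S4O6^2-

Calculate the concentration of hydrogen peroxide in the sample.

n(S2O3^2-) = 0.04243 × 0.1883 = 7.990 × 10^-3 mol
n(I2) = n(S2O3^2-)/2 = 3.995 × 10^-3 mol
n(H2O2) in the aliquot = 3.995 × 10^-3 mol (1:1 ratio)
[H2O2] = 3.995 × 10^-3 / 0.01945 = 0.2054 mol/L

0.2054 mol/L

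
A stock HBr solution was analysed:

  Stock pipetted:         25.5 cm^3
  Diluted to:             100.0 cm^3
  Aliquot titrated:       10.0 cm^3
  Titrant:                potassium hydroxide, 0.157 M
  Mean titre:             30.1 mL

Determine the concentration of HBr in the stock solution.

1.85 M

HBr + KOH → KBr + H2O
n(KOH) = 0.0301 × 0.157 = 4.73 × 10^-3 mol
n(HBr) in the aliquot = 4.73 × 10^-3 mol (1:1 ratio)
[HBr]_dilute = 4.73 × 10^-3 / 0.0100 = 0.473 mol/L
Dilution factor = 100.0 / 25.5 = 3.922
[HBr]_stock = 0.473 × 3.922 = 1.85 mol/L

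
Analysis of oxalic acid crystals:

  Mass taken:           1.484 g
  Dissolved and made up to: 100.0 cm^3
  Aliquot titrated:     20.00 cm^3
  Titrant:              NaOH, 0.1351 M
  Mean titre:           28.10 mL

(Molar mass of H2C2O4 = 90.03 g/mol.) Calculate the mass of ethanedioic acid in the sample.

0.8545 g

H2C2O4 + 2 NaOH → Na2C2O4 + 2 H2O
n(NaOH) per titration = 0.02810 × 0.1351 = 3.796 × 10^-3 mol
From the 1:2 ratio, n(H2C2O4) in each aliquot = 1/2 × 3.796 × 10^-3 = 1.898 × 10^-3 mol
n(H2C2O4) in the whole flask = 1.898 × 10^-3 × 100.0/20.00 = 9.491 × 10^-3 mol
mass of H2C2O4 = 9.491 × 10^-3 × 90.03 = 0.8545 g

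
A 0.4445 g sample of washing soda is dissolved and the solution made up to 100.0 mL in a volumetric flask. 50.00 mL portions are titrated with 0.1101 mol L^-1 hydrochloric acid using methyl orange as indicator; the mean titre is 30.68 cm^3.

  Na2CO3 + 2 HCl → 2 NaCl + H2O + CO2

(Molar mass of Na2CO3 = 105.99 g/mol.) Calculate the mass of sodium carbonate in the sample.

0.3580 g

n(HCl) per titration = 0.03068 × 0.1101 = 3.378 × 10^-3 mol
From the 1:2 ratio, n(Na2CO3) in each aliquot = 1/2 × 3.378 × 10^-3 = 1.689 × 10^-3 mol
n(Na2CO3) in the whole flask = 1.689 × 10^-3 × 100.0/50.00 = 3.378 × 10^-3 mol
mass of Na2CO3 = 3.378 × 10^-3 × 105.99 = 0.3580 g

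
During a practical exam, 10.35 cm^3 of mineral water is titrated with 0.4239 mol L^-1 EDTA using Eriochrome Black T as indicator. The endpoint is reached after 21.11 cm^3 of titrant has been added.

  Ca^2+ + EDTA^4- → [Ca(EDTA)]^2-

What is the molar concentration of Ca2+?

n(EDTA) = 0.02111 L × 0.4239 mol/L = 8.949 × 10^-3 mol
n(Ca2+) = 8.949 × 10^-3 mol (1:1 mole ratio)
[Ca2+] = 8.949 × 10^-3 mol / 0.01035 L = 0.8646 mol/L

0.8646 mol/L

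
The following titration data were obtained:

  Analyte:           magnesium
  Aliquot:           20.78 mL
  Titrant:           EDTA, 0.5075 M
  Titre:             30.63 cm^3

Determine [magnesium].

0.7481 M

Mg^2+ + EDTA^4- → [Mg(EDTA)]^2-
n(EDTA) = 0.03063 L × 0.5075 mol/L = 0.01554 mol
n(Mg2+) = 0.01554 mol (1:1 mole ratio)
[Mg2+] = 0.01554 mol / 0.02078 L = 0.7481 mol/L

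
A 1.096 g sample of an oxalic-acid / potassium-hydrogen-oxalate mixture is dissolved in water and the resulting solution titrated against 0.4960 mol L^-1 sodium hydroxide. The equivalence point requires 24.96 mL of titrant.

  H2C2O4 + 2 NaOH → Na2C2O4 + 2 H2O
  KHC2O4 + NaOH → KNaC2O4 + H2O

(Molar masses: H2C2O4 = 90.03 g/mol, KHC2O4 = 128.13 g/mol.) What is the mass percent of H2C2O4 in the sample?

24.23 %

n(NaOH) = 0.02496 × 0.4960 = 0.01238 mol
Let x = n(H2C2O4), y = n(KHC2O4).
Titrant: 2x + 1y = 0.01238;  mass: 90.03x + 128.13y = 1.096
Solving, x = 2.949 × 10^-3 mol, y = 6.481 × 10^-3 mol
mass of H2C2O4 = 2.949 × 10^-3 × 90.03 = 0.2655 g
% H2C2O4 = 0.2655 / 1.096 × 100 = 24.23 %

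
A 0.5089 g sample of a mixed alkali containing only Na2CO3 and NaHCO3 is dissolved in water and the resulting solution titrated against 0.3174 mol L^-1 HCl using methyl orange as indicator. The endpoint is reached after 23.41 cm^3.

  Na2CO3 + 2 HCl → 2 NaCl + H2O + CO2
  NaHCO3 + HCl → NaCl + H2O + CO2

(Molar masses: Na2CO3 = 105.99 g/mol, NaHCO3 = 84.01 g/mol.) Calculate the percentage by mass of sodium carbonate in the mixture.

n(HCl) = 0.02341 × 0.3174 = 7.430 × 10^-3 mol
Let x = n(Na2CO3), y = n(NaHCO3).
Titrant: 2x + 1y = 7.430 × 10^-3;  mass: 105.99x + 84.01y = 0.5089
Solving, x = 1.859 × 10^-3 mol, y = 3.712 × 10^-3 mol
mass of Na2CO3 = 1.859 × 10^-3 × 105.99 = 0.1971 g
% Na2CO3 = 0.1971 / 0.5089 × 100 = 38.72 %

38.72 %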